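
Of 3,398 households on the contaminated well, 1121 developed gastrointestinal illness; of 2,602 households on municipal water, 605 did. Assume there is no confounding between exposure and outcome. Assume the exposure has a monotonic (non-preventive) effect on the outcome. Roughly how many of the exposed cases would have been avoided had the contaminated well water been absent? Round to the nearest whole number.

p₁ = P(outcome | exposed) = 1121/3398 = 0.3299
p₀ = P(outcome | unexposed) = 605/2602 = 0.23251
PN = (p₁ − p₀)/p₁ = (0.3299 − 0.23251) / 0.3299 ≈ 0.29520.
Attributable cases ≈ PN × (exposed cases) = 0.29520 × 1121 ≈ 330.92.

about 331 cases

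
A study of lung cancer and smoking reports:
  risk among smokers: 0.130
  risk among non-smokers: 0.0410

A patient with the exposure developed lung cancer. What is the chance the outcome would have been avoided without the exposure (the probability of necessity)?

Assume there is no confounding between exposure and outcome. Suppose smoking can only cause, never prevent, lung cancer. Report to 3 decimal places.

PN ≈ 0.685

Let p₁ = 0.13, p₀ = 0.041.
Under exogeneity and monotonicity, PN = (p₁ − p₀) / p₁.
PN = (0.13 − 0.041) / 0.13 = 0.089 / 0.13 ≈ 0.6846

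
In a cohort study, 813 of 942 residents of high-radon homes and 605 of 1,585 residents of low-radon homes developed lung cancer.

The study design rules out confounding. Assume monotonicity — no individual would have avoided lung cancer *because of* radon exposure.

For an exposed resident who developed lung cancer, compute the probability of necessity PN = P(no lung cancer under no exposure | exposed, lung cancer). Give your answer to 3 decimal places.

PN ≈ 0.558

p₁ = P(outcome | exposed) = 813/942 = 0.86306
p₀ = P(outcome | unexposed) = 605/1585 = 0.3817
Under exogeneity and monotonicity, PN = (p₁ − p₀) / p₁.
PN = (0.86306 − 0.3817) / 0.86306 = 0.48135 / 0.86306 ≈ 0.5577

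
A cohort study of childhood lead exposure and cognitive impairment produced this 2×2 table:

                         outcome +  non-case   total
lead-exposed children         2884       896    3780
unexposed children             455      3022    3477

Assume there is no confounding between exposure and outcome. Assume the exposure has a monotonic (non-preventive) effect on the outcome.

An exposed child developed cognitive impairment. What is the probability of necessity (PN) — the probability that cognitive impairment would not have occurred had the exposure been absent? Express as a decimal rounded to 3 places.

p₁ = P(outcome | exposed) = 2884/3780 = 0.76296
p₀ = P(outcome | unexposed) = 455/3477 = 0.13086
Under exogeneity and monotonicity, PN = (p₁ − p₀)/p₁.
PN = (0.76296 − 0.13086) / 0.76296 ≈ 0.8285

PN ≈ 0.828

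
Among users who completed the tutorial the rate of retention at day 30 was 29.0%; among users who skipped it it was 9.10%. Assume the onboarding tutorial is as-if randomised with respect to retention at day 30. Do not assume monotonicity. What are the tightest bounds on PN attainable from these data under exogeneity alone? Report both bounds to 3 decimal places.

0.686 ≤ PN ≤ 1.000

p₁ = 0.29, p₀ = 0.091.
Under exogeneity alone the bounds on PN are max{0,(p₁−p₀)/p₁} ≤ PN ≤ min{1,(1−p₀)/p₁}.
  lower = (p₁ − p₀)/p₁ = 0.199 / 0.29 ≈ 0.6862
  upper = min{1, (1 − p₀)/p₁} = 0.909 / 0.29 ≈ 3.1345 → capped at 1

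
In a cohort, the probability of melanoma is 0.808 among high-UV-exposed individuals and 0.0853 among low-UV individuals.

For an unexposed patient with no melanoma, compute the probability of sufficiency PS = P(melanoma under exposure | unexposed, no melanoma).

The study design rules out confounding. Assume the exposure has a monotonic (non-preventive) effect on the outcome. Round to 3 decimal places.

PS ≈ 0.790

Let p₁ = 0.808, p₀ = 0.0853.
Under exogeneity and monotonicity, PS = (p₁ − p₀) / (1 − p₀).
PS = (0.808 − 0.0853) / (1 − 0.0853) = 0.7227 / 0.9147 ≈ 0.7901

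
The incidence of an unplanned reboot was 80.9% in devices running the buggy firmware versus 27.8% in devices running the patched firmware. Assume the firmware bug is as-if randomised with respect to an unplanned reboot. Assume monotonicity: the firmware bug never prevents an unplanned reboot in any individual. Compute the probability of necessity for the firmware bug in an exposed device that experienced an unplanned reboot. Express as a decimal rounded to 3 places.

p₁ = 0.809, p₀ = 0.278.
Under exogeneity and monotonicity, PN = (p₁ − p₀) / p₁.
PN = (0.809 − 0.278) / 0.809 = 0.531 / 0.809 ≈ 0.6564

PN ≈ 0.656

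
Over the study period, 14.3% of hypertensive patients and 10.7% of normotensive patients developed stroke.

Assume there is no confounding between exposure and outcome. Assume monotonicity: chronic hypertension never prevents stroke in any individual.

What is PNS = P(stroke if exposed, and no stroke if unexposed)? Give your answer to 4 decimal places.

p₁ = 0.143, p₀ = 0.107.
Under exogeneity and monotonicity, PNS = p₁ − p₀.
PNS = 0.143 − 0.107 = 0.036

PNS ≈ 0.0360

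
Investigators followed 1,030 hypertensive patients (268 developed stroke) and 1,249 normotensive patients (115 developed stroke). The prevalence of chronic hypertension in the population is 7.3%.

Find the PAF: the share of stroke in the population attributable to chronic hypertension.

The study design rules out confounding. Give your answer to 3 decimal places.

p₁ = P(outcome | exposed) = 268/1030 = 0.26019
p₀ = P(outcome | unexposed) = 115/1249 = 0.092074
Overall risk P(Y=1) = π·p₁ + (1−π)·p₀ = 0.073×0.26019 + 0.927×0.092074 = 0.10435.
Under exogeneity, PAF = [P(Y=1) − p₀] / P(Y=1).
PAF = (0.10435 − 0.092074) / 0.10435 ≈ 0.1176

PAF ≈ 0.118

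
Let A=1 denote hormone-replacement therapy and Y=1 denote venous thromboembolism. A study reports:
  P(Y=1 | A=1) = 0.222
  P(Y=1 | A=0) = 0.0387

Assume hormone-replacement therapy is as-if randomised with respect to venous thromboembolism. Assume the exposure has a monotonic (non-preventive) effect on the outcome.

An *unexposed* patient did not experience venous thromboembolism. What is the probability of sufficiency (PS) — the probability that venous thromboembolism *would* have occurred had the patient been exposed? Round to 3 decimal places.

Let p₁ = 0.222, p₀ = 0.0387.
Under exogeneity and monotonicity, PS = (p₁ − p₀) / (1 − p₀).
PS = (0.222 − 0.0387) / (1 − 0.0387) = 0.1833 / 0.9613 ≈ 0.1907

PS ≈ 0.191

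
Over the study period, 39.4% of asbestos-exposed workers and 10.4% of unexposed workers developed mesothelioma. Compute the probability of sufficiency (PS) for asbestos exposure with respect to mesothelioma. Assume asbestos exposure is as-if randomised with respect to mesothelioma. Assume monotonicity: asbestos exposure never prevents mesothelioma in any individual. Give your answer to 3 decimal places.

PS ≈ 0.324

p₁ = 0.394, p₀ = 0.104.
Under exogeneity and monotonicity, PS = (p₁ − p₀) / (1 − p₀).
PS = (0.394 − 0.104) / (1 − 0.104) = 0.29 / 0.896 ≈ 0.3237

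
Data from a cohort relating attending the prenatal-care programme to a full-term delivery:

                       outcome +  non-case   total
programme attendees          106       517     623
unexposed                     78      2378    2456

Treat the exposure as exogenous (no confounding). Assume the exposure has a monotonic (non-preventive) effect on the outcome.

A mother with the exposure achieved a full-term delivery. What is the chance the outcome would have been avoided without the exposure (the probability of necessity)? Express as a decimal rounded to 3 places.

p₁ = P(outcome | exposed) = 106/623 = 0.17014
p₀ = P(outcome | unexposed) = 78/2456 = 0.031759
Under exogeneity and monotonicity, PN = (p₁ − p₀)/p₁.
PN = (0.17014 − 0.031759) / 0.17014 ≈ 0.8133

PN ≈ 0.813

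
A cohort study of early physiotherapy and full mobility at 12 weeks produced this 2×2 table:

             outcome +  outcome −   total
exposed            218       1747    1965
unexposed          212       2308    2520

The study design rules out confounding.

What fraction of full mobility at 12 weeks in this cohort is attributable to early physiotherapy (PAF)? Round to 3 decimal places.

p₁ = P(outcome | exposed) = 218/1965 = 0.11094
p₀ = P(outcome | unexposed) = 212/2520 = 0.084127
Exposure prevalence π = 1965/4485 = 0.43813; overall risk P(Y=1) = 0.095875.
Under exogeneity, PAF = [P(Y=1) − p₀]/P(Y=1).
PAF = (0.095875 − 0.084127) / 0.095875 ≈ 0.1225

PAF ≈ 0.123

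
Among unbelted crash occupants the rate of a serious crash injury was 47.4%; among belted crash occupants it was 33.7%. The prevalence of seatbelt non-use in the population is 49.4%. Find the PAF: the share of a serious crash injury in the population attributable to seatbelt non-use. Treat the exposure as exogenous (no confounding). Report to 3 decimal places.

PAF ≈ 0.167

p₁ = 0.474, p₀ = 0.337.
Overall risk P(Y=1) = π·p₁ + (1−π)·p₀ = 0.494×0.474 + 0.506×0.337 = 0.40468.
Under exogeneity, PAF = [P(Y=1) − p₀] / P(Y=1).
PAF = (0.40468 − 0.337) / 0.40468 ≈ 0.1672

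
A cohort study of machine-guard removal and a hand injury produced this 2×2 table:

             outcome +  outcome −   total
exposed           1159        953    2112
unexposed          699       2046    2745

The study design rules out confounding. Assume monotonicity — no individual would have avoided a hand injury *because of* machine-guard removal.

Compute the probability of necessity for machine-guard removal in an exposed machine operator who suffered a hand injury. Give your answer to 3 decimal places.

p₁ = P(outcome | exposed) = 1159/2112 = 0.54877
p₀ = P(outcome | unexposed) = 699/2745 = 0.25464
Under exogeneity and monotonicity, PN = (p₁ − p₀) / p₁.
PN = (0.54877 − 0.25464) / 0.54877 = 0.29412 / 0.54877 ≈ 0.5360

PN ≈ 0.536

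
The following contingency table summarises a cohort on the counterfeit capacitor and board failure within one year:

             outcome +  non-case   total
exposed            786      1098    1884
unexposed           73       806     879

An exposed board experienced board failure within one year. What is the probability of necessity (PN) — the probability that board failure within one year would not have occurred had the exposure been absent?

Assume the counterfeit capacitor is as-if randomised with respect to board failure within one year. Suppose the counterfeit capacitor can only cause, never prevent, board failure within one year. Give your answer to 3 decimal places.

PN ≈ 0.801

p₁ = P(outcome | exposed) = 786/1884 = 0.4172
p₀ = P(outcome | unexposed) = 73/879 = 0.083049
Under exogeneity and monotonicity, PN = (p₁ − p₀)/p₁.
PN = (0.4172 − 0.083049) / 0.4172 ≈ 0.8009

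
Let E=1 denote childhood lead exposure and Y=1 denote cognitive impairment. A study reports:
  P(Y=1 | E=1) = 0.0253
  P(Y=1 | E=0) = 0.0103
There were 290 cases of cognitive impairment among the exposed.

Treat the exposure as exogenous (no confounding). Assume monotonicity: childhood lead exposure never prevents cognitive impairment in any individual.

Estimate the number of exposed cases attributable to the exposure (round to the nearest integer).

about 172 cases

Let p₁ = 0.0253, p₀ = 0.0103.
PN = (p₁ − p₀)/p₁ = (0.0253 − 0.0103) / 0.0253 ≈ 0.59289.
Attributable cases ≈ PN × (exposed cases) = 0.59289 × 290 ≈ 171.94.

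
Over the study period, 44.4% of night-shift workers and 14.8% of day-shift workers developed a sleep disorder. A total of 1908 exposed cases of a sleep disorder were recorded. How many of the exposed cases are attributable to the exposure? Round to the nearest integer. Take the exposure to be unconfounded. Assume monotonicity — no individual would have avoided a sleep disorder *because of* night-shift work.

about 1272 cases

p₁ = 0.444, p₀ = 0.148.
PN = (p₁ − p₀)/p₁ = (0.444 − 0.148) / 0.444 ≈ 0.66667.
Attributable cases ≈ PN × (exposed cases) = 0.66667 × 1908 ≈ 1272.00.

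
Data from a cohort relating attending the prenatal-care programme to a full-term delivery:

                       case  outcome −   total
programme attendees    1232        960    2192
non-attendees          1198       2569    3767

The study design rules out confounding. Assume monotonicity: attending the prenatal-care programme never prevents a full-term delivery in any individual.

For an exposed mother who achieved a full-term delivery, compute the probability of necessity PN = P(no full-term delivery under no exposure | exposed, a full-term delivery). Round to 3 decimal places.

PN ≈ 0.434

p₁ = P(outcome | exposed) = 1232/2192 = 0.56204
p₀ = P(outcome | unexposed) = 1198/3767 = 0.31802
Under exogeneity and monotonicity, PN = (p₁ − p₀) / p₁.
PN = (0.56204 − 0.31802) / 0.56204 = 0.24402 / 0.56204 ≈ 0.4342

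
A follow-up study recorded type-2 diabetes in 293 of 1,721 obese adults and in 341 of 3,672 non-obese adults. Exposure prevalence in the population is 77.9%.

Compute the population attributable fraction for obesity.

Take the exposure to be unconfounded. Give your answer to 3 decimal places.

p₁ = P(outcome | exposed) = 293/1721 = 0.17025
p₀ = P(outcome | unexposed) = 341/3672 = 0.092865
Overall risk P(Y=1) = π·p₁ + (1−π)·p₀ = 0.779×0.17025 + 0.221×0.092865 = 0.15315.
Under exogeneity, PAF = [P(Y=1) − p₀] / P(Y=1).
PAF = (0.15315 − 0.092865) / 0.15315 ≈ 0.3936

PAF ≈ 0.394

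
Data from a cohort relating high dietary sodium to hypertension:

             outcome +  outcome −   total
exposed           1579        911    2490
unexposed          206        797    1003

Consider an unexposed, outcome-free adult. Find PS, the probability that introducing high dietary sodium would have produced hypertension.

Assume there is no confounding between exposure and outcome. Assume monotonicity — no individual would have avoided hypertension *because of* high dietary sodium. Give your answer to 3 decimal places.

p₁ = P(outcome | exposed) = 1579/2490 = 0.63414
p₀ = P(outcome | unexposed) = 206/1003 = 0.20538
Under exogeneity and monotonicity, PS = (p₁ − p₀) / (1 − p₀).
PS = (0.63414 − 0.20538) / (1 − 0.20538) = 0.42875 / 0.79462 ≈ 0.5396

PS ≈ 0.540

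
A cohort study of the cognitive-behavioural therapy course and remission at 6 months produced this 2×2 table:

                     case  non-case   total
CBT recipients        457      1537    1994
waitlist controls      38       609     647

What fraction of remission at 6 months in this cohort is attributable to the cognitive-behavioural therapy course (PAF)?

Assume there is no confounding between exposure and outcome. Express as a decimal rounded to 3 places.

PAF ≈ 0.687

p₁ = P(outcome | exposed) = 457/1994 = 0.22919
p₀ = P(outcome | unexposed) = 38/647 = 0.058733
Exposure prevalence π = 1994/2641 = 0.75502; overall risk P(Y=1) = 0.18743.
Under exogeneity, PAF = [P(Y=1) − p₀]/P(Y=1).
PAF = (0.18743 − 0.058733) / 0.18743 ≈ 0.6866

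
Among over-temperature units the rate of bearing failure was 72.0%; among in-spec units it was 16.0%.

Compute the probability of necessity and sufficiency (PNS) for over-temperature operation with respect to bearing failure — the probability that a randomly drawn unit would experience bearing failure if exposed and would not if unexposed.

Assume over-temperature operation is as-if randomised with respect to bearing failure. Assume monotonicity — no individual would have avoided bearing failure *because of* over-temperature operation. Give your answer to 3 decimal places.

p₁ = 0.72, p₀ = 0.16.
Under exogeneity and monotonicity, PNS = p₁ − p₀.
PNS = 0.72 − 0.16 = 0.56

PNS ≈ 0.560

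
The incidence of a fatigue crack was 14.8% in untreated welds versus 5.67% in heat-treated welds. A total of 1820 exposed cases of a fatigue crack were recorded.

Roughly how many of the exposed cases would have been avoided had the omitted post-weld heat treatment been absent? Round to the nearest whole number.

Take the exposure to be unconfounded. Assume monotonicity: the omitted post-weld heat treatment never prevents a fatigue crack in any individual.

p₁ = 0.148, p₀ = 0.0567.
PN = (p₁ − p₀)/p₁ = (0.148 − 0.0567) / 0.148 ≈ 0.61689.
Attributable cases ≈ PN × (exposed cases) = 0.61689 × 1820 ≈ 1122.74.

about 1123 cases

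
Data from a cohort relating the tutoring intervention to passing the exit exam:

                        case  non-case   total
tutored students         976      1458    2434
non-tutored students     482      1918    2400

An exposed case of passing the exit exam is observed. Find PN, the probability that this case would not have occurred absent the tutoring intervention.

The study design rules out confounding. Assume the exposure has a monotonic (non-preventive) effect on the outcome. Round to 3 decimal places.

p₁ = P(outcome | exposed) = 976/2434 = 0.40099
p₀ = P(outcome | unexposed) = 482/2400 = 0.20083
Under exogeneity and monotonicity, PN = (p₁ − p₀) / p₁.
PN = (0.40099 − 0.20083) / 0.40099 = 0.20015 / 0.40099 ≈ 0.4992

PN ≈ 0.499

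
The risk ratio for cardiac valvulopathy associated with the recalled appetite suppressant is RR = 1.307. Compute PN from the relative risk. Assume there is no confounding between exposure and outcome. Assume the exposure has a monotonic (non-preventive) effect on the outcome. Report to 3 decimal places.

PN ≈ 0.235

Under exogeneity and monotonicity, PN = (RR − 1) / RR = 1 − 1/RR.
PN = (1.307 − 1) / 1.307 = 0.307 / 1.307 ≈ 0.2349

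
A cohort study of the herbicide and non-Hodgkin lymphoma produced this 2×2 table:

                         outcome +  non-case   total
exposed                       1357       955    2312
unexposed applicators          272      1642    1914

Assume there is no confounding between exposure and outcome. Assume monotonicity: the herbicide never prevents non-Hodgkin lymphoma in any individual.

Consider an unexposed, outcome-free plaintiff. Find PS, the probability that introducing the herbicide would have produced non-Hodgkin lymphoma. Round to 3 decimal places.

p₁ = P(outcome | exposed) = 1357/2312 = 0.58694
p₀ = P(outcome | unexposed) = 272/1914 = 0.14211
Under exogeneity and monotonicity, PS = (p₁ − p₀) / (1 − p₀).
PS = (0.58694 − 0.14211) / (1 − 0.14211) = 0.44483 / 0.85789 ≈ 0.5185

PS ≈ 0.519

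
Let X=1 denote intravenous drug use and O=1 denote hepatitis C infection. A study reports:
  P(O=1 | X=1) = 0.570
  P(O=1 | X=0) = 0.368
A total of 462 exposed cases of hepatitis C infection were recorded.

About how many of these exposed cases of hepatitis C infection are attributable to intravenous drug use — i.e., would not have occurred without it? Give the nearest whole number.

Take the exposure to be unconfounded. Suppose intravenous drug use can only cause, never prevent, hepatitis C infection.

about 164 cases

Let p₁ = 0.57, p₀ = 0.368.
PN = (p₁ − p₀)/p₁ = (0.57 − 0.368) / 0.57 ≈ 0.35439.
Attributable cases ≈ PN × (exposed cases) = 0.35439 × 462 ≈ 163.73.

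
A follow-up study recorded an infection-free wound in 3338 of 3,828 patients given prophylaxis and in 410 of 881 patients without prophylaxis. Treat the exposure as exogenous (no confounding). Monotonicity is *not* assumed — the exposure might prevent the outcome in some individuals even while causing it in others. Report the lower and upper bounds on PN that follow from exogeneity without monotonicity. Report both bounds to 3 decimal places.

0.466 ≤ PN ≤ 0.613

p₁ = P(outcome | exposed) = 3338/3828 = 0.872
p₀ = P(outcome | unexposed) = 410/881 = 0.46538
Under exogeneity alone the bounds on PN are max{0,(p₁−p₀)/p₁} ≤ PN ≤ min{1,(1−p₀)/p₁}.
  lower = (p₁ − p₀)/p₁ = 0.40662 / 0.872 ≈ 0.4663
  upper = min{1, (1 − p₀)/p₁} = 0.53462 / 0.872 ≈ 0.6131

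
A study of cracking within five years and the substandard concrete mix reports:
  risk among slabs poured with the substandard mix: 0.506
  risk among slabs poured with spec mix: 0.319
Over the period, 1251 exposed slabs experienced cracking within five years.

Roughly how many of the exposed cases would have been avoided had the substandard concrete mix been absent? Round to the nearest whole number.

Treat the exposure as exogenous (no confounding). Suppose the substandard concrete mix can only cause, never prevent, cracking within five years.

Let p₁ = 0.506, p₀ = 0.319.
PN = (p₁ − p₀)/p₁ = (0.506 − 0.319) / 0.506 ≈ 0.36957.
Attributable cases ≈ PN × (exposed cases) = 0.36957 × 1251 ≈ 462.33.

about 462 cases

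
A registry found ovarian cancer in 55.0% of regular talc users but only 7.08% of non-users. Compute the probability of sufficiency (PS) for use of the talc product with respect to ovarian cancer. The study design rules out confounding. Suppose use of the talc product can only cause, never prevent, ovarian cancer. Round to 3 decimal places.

p₁ = 0.55, p₀ = 0.0708.
Under exogeneity and monotonicity, PS = (p₁ − p₀) / (1 − p₀).
PS = (0.55 − 0.0708) / (1 − 0.0708) = 0.4792 / 0.9292 ≈ 0.5157

PS ≈ 0.516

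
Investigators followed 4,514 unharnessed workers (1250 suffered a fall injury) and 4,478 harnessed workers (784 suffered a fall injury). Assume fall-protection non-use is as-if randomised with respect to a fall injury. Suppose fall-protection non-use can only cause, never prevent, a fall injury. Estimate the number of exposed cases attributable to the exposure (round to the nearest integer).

about 460 cases

p₁ = P(outcome | exposed) = 1250/4514 = 0.27692
p₀ = P(outcome | unexposed) = 784/4478 = 0.17508
PN = (p₁ − p₀)/p₁ = (0.27692 − 0.17508) / 0.27692 ≈ 0.36776.
Attributable cases ≈ PN × (exposed cases) = 0.36776 × 1250 ≈ 459.70.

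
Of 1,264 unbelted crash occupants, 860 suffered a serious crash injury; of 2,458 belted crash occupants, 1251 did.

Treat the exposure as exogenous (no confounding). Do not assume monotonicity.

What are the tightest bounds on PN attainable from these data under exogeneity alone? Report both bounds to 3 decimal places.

0.252 ≤ PN ≤ 0.722

p₁ = P(outcome | exposed) = 860/1264 = 0.68038
p₀ = P(outcome | unexposed) = 1251/2458 = 0.50895
Under exogeneity alone the bounds on PN are max{0,(p₁−p₀)/p₁} ≤ PN ≤ min{1,(1−p₀)/p₁}.
  lower = (p₁ − p₀)/p₁ = 0.17143 / 0.68038 ≈ 0.2520
  upper = min{1, (1 − p₀)/p₁} = 0.49105 / 0.68038 ≈ 0.7217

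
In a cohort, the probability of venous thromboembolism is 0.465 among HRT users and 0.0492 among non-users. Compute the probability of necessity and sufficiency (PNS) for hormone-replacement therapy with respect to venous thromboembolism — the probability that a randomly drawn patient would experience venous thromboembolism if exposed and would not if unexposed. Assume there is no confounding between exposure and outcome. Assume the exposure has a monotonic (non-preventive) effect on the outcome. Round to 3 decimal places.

Let p₁ = 0.465, p₀ = 0.0492.
Under exogeneity and monotonicity, PNS = p₁ − p₀.
PNS = 0.465 − 0.0492 = 0.4158

PNS ≈ 0.416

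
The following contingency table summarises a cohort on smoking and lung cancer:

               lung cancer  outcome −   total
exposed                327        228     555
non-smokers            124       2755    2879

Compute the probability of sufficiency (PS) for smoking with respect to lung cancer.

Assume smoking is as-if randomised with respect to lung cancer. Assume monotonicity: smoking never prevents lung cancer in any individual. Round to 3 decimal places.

p₁ = P(outcome | exposed) = 327/555 = 0.58919
p₀ = P(outcome | unexposed) = 124/2879 = 0.043071
Under exogeneity and monotonicity, PS = (p₁ − p₀)/(1 − p₀).
PS = (0.58919 − 0.043071) / 0.95693 ≈ 0.5707

PS ≈ 0.571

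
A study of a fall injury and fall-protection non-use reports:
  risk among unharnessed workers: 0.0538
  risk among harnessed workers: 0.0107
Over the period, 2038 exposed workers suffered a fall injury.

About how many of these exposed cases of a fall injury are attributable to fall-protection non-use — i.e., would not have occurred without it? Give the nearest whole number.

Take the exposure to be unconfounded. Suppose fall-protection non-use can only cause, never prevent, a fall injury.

about 1633 cases

Let p₁ = 0.0538, p₀ = 0.0107.
PN = (p₁ − p₀)/p₁ = (0.0538 − 0.0107) / 0.0538 ≈ 0.80112.
Attributable cases ≈ PN × (exposed cases) = 0.80112 × 2038 ≈ 1632.67.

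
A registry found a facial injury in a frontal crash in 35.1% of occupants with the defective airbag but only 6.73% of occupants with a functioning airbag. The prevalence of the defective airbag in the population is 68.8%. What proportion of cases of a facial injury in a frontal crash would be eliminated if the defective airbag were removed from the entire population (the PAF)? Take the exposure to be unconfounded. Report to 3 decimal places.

p₁ = 0.351, p₀ = 0.0673.
Overall risk P(Y=1) = π·p₁ + (1−π)·p₀ = 0.688×0.351 + 0.312×0.0673 = 0.26249.
Under exogeneity, PAF = [P(Y=1) − p₀] / P(Y=1).
PAF = (0.26249 − 0.0673) / 0.26249 ≈ 0.7436

PAF ≈ 0.744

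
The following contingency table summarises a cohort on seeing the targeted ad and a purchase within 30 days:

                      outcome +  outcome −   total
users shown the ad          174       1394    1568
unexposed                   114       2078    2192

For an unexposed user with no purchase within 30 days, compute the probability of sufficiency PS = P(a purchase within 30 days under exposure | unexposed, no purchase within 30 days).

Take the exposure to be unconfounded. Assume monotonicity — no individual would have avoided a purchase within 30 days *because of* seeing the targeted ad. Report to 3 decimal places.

p₁ = P(outcome | exposed) = 174/1568 = 0.11097
p₀ = P(outcome | unexposed) = 114/2192 = 0.052007
Under exogeneity and monotonicity, PS = (p₁ − p₀)/(1 − p₀).
PS = (0.11097 − 0.052007) / 0.94799 ≈ 0.0622

PS ≈ 0.062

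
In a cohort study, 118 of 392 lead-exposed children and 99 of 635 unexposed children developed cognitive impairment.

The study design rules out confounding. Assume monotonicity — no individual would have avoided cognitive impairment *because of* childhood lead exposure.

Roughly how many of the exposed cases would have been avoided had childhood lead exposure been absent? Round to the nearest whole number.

about 57 cases

p₁ = P(outcome | exposed) = 118/392 = 0.30102
p₀ = P(outcome | unexposed) = 99/635 = 0.15591
PN = (p₁ − p₀)/p₁ = (0.30102 − 0.15591) / 0.30102 ≈ 0.48208.
Attributable cases ≈ PN × (exposed cases) = 0.48208 × 118 ≈ 56.89.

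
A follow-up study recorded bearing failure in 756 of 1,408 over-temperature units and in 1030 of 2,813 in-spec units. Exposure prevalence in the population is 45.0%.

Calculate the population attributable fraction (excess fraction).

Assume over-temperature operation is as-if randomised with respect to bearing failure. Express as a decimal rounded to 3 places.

PAF ≈ 0.173

p₁ = P(outcome | exposed) = 756/1408 = 0.53693
p₀ = P(outcome | unexposed) = 1030/2813 = 0.36616
Overall risk P(Y=1) = π·p₁ + (1−π)·p₀ = 0.45×0.53693 + 0.55×0.36616 = 0.44301.
Under exogeneity, PAF = [P(Y=1) − p₀] / P(Y=1).
PAF = (0.44301 − 0.36616) / 0.44301 ≈ 0.1735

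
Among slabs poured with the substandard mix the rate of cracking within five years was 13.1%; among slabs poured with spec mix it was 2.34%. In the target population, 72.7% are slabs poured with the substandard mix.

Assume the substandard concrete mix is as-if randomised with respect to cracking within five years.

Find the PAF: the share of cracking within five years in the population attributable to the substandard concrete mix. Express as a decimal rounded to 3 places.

PAF ≈ 0.770

p₁ = 0.131, p₀ = 0.0234.
Overall risk P(Y=1) = π·p₁ + (1−π)·p₀ = 0.727×0.131 + 0.273×0.0234 = 0.10163.
Under exogeneity, PAF = [P(Y=1) − p₀] / P(Y=1).
PAF = (0.10163 − 0.0234) / 0.10163 ≈ 0.7697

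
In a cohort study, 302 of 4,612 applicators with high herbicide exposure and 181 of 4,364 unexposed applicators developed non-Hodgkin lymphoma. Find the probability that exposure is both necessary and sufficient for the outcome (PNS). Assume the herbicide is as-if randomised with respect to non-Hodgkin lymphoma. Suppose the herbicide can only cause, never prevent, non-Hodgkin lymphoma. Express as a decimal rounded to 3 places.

PNS ≈ 0.024

p₁ = P(outcome | exposed) = 302/4612 = 0.065481
p₀ = P(outcome | unexposed) = 181/4364 = 0.041476
Under exogeneity and monotonicity, PNS = p₁ − p₀.
PNS = 0.065481 − 0.041476 = 0.024006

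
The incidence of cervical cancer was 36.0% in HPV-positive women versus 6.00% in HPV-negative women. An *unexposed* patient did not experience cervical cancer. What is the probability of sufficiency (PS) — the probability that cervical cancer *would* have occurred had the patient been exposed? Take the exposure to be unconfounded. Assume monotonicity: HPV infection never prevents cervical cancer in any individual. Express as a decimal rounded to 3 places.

PS ≈ 0.319

p₁ = 0.36, p₀ = 0.06.
Under exogeneity and monotonicity, PS = (p₁ − p₀) / (1 − p₀).
PS = (0.36 − 0.06) / (1 − 0.06) = 0.3 / 0.94 ≈ 0.3191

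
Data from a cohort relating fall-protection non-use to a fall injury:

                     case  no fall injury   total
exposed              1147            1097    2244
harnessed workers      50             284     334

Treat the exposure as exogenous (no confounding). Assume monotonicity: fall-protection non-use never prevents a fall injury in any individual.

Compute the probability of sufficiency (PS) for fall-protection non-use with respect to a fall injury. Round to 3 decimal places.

p₁ = P(outcome | exposed) = 1147/2244 = 0.51114
p₀ = P(outcome | unexposed) = 50/334 = 0.1497
Under exogeneity and monotonicity, PS = (p₁ − p₀) / (1 − p₀).
PS = (0.51114 − 0.1497) / (1 − 0.1497) = 0.36144 / 0.8503 ≈ 0.4251

PS ≈ 0.425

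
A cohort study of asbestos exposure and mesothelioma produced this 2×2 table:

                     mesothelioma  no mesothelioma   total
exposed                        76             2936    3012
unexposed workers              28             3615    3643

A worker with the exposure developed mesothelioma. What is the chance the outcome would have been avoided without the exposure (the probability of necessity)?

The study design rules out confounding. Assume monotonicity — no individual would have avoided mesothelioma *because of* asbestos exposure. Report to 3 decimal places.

p₁ = P(outcome | exposed) = 76/3012 = 0.025232
p₀ = P(outcome | unexposed) = 28/3643 = 0.007686
Under exogeneity and monotonicity, PN = (p₁ − p₀)/p₁.
PN = (0.025232 − 0.007686) / 0.025232 ≈ 0.6954

PN ≈ 0.695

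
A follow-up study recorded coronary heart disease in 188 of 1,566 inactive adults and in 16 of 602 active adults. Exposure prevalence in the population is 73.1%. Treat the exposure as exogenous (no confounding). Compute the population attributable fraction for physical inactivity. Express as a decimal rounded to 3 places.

p₁ = P(outcome | exposed) = 188/1566 = 0.12005
p₀ = P(outcome | unexposed) = 16/602 = 0.026578
Overall risk P(Y=1) = π·p₁ + (1−π)·p₀ = 0.731×0.12005 + 0.269×0.026578 = 0.094907.
Under exogeneity, PAF = [P(Y=1) − p₀] / P(Y=1).
PAF = (0.094907 − 0.026578) / 0.094907 ≈ 0.7200

PAF ≈ 0.720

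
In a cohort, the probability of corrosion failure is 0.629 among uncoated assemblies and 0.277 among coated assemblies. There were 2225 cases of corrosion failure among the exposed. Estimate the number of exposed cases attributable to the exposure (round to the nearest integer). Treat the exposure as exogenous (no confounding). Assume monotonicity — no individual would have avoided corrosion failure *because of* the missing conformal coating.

about 1245 cases

Let p₁ = 0.629, p₀ = 0.277.
PN = (p₁ − p₀)/p₁ = (0.629 − 0.277) / 0.629 ≈ 0.55962.
Attributable cases ≈ PN × (exposed cases) = 0.55962 × 2225 ≈ 1245.15.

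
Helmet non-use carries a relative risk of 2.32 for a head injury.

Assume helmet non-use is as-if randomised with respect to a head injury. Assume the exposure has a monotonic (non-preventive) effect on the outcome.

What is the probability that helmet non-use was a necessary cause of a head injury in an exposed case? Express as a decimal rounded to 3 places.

PN ≈ 0.569

Under exogeneity and monotonicity, PN = (RR − 1) / RR = 1 − 1/RR.
PN = (2.32 − 1) / 2.32 = 1.32 / 2.32 ≈ 0.5690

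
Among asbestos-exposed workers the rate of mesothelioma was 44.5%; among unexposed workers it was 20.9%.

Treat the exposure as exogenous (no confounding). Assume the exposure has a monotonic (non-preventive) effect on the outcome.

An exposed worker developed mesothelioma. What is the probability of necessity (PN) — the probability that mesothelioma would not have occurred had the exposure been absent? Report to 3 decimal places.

p₁ = 0.445, p₀ = 0.209.
Under exogeneity and monotonicity, PN = (p₁ − p₀) / p₁.
PN = (0.445 − 0.209) / 0.445 = 0.236 / 0.445 ≈ 0.5303

PN ≈ 0.530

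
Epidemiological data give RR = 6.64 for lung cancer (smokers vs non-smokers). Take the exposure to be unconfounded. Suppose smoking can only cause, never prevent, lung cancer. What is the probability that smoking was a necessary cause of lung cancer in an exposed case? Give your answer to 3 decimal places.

PN ≈ 0.849

Under exogeneity and monotonicity, PN = (RR − 1) / RR = 1 − 1/RR.
PN = (6.64 − 1) / 6.64 = 5.64 / 6.64 ≈ 0.8494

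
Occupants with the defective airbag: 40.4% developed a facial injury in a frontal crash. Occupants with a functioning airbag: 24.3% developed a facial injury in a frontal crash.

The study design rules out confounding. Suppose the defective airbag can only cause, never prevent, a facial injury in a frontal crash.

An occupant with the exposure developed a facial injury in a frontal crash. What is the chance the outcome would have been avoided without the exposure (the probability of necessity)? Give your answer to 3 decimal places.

PN ≈ 0.399

p₁ = 0.404, p₀ = 0.243.
Under exogeneity and monotonicity, PN = (p₁ − p₀) / p₁.
PN = (0.404 − 0.243) / 0.404 = 0.161 / 0.404 ≈ 0.3985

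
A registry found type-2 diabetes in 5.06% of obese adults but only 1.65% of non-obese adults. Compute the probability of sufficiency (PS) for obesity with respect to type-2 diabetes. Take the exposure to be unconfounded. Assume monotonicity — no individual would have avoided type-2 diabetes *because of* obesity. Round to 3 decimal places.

p₁ = 0.0506, p₀ = 0.0165.
Under exogeneity and monotonicity, PS = (p₁ − p₀) / (1 − p₀).
PS = (0.0506 − 0.0165) / (1 − 0.0165) = 0.0341 / 0.9835 ≈ 0.0347

PS ≈ 0.035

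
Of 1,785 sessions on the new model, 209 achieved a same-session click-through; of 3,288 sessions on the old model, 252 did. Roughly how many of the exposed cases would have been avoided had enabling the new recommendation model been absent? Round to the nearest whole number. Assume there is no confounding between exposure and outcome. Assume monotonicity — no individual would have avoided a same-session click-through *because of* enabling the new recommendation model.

about 72 cases

p₁ = P(outcome | exposed) = 209/1785 = 0.11709
p₀ = P(outcome | unexposed) = 252/3288 = 0.076642
PN = (p₁ − p₀)/p₁ = (0.11709 − 0.076642) / 0.11709 ≈ 0.34542.
Attributable cases ≈ PN × (exposed cases) = 0.34542 × 209 ≈ 72.19.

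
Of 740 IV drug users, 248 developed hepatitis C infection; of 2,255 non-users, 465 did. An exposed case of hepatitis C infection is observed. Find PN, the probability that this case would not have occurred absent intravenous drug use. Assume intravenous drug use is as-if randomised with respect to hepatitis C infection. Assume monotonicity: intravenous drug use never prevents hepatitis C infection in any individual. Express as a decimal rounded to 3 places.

PN ≈ 0.385

p₁ = P(outcome | exposed) = 248/740 = 0.33514
p₀ = P(outcome | unexposed) = 465/2255 = 0.20621
Under exogeneity and monotonicity, PN = (p₁ − p₀) / p₁.
PN = (0.33514 − 0.20621) / 0.33514 = 0.12893 / 0.33514 ≈ 0.3847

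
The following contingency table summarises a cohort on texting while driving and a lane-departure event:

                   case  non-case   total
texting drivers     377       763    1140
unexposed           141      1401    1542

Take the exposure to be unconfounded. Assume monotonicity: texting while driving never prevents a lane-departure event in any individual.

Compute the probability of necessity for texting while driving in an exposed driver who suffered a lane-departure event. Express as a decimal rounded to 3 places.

PN ≈ 0.723

p₁ = P(outcome | exposed) = 377/1140 = 0.3307
p₀ = P(outcome | unexposed) = 141/1542 = 0.09144
Under exogeneity and monotonicity, PN = (p₁ − p₀) / p₁.
PN = (0.3307 − 0.09144) / 0.3307 = 0.23926 / 0.3307 ≈ 0.7235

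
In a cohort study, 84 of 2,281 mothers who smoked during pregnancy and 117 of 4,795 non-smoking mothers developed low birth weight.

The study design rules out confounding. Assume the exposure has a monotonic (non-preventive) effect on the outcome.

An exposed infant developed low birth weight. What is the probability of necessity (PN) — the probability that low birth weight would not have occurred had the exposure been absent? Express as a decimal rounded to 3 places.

PN ≈ 0.337

p₁ = P(outcome | exposed) = 84/2281 = 0.036826
p₀ = P(outcome | unexposed) = 117/4795 = 0.0244
Under exogeneity and monotonicity, PN = (p₁ − p₀) / p₁.
PN = (0.036826 − 0.0244) / 0.036826 = 0.012426 / 0.036826 ≈ 0.3374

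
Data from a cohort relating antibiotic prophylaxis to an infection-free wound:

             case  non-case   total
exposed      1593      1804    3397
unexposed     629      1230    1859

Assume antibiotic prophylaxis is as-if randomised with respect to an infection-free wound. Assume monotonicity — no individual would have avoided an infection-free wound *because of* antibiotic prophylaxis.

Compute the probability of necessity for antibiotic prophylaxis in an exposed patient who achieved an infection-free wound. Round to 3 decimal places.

p₁ = P(outcome | exposed) = 1593/3397 = 0.46894
p₀ = P(outcome | unexposed) = 629/1859 = 0.33835
Under exogeneity and monotonicity, PN = (p₁ − p₀)/p₁.
PN = (0.46894 − 0.33835) / 0.46894 ≈ 0.2785

PN ≈ 0.278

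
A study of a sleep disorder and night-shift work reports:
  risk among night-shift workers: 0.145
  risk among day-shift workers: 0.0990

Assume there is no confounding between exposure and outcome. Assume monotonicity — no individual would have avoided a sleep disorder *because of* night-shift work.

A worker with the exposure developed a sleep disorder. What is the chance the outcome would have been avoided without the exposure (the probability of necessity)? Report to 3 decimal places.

PN ≈ 0.317

Let p₁ = 0.145, p₀ = 0.099.
Under exogeneity and monotonicity, PN = (p₁ − p₀) / p₁.
PN = (0.145 − 0.099) / 0.145 = 0.046 / 0.145 ≈ 0.3172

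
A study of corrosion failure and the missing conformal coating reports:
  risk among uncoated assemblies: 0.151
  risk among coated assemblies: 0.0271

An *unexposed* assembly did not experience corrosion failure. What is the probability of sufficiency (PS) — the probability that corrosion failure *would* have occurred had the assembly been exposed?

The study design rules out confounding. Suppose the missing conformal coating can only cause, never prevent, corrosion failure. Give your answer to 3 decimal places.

PS ≈ 0.127

Let p₁ = 0.151, p₀ = 0.0271.
Under exogeneity and monotonicity, PS = (p₁ − p₀) / (1 − p₀).
PS = (0.151 − 0.0271) / (1 − 0.0271) = 0.1239 / 0.9729 ≈ 0.1274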